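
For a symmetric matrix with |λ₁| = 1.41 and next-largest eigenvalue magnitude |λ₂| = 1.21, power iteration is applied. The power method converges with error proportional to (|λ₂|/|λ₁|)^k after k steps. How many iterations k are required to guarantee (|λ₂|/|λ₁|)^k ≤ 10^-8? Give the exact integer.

|λ₂/λ₁| = 1.21/1.41 = 0.85816
Need k ≥ ln(10^-8) / ln(0.85816) = -18.4207 / -0.1530 ≈ 120.421
Smallest integer k satisfying the bound: 121

121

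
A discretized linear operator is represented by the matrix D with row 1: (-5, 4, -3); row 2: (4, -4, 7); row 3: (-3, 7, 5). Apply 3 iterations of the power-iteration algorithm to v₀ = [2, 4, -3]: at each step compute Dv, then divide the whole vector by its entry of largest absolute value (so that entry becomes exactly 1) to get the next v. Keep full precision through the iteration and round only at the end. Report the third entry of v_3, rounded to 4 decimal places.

-0.3538

Dv0 = (15.00000, -29.00000, 7.00000); divide by -29.00000 → v1 = (-0.51724, 1.00000, -0.24138)
Dv1 = (7.31034, -7.75862, 7.34483); divide by -7.75862 → v2 = (-0.94222, 1.00000, -0.94667)
Dv2 = (11.55111, -14.39556, 5.09333); divide by -14.39556 → v3 = (-0.80241, 1.00000, -0.35381)
Requested entry of v3: 1146/-3239 = -0.3538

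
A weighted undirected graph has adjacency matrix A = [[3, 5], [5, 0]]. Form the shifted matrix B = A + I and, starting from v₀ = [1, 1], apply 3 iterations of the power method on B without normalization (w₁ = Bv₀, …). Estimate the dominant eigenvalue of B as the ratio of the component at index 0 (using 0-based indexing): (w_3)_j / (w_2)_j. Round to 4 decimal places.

μ ≈ 7.8636

B = A + I has rows (4, 5); (5, 1)
w1 = Bv₀ = (9, 6)
w2 = Bw1 = (66, 51)
w3 = Bw2 = (519, 381)
Ratio: 519/66 = 7.8636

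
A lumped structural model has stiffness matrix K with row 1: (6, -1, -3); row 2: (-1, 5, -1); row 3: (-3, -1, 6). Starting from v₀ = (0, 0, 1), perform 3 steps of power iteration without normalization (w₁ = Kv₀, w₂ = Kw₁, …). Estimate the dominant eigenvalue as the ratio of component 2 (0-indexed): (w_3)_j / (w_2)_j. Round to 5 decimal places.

8.45652

w1 = Kv₀ = (6·0 + (-1)·0 + (-3)·1; (-1)·0 + 5·0 + (-1)·1; (-3)·0 + (-1)·0 + 6·1) = (-3, -1, 6)
w2 = Kw1 = (6·(-3) + (-1)·(-1) + (-3)·6; (-1)·(-3) + 5·(-1) + (-1)·6; (-3)·(-3) + (-1)·(-1) + 6·6) = (-35, -8, 46)
w3 = Kw2 = (-340, -51, 389)
Ratio at component: 389 / 46 = 8.45652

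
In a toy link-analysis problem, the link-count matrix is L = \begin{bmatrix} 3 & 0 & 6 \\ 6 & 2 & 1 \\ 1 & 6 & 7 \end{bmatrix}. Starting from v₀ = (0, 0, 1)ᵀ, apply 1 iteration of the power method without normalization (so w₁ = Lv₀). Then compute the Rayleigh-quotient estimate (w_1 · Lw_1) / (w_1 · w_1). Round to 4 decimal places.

9.6744

w1 = Lv₀ = (6, 1, 7)
Lw1 = (60, 45, 61)
w1·Lw1 = 6·60 + 1·45 + 7·61 = 832; w1·w1 = 6·6 + 1·1 + 7·7 = 86
λ ≈ 832/86 = 9.6744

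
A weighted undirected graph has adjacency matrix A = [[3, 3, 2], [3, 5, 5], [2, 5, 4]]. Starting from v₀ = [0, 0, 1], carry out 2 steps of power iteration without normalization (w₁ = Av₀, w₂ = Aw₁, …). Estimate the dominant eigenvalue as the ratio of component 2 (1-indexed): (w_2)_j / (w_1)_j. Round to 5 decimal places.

w1 = Av₀ = (3·0 + 3·0 + 2·1; 3·0 + 5·0 + 5·1; 2·0 + 5·0 + 4·1) = (2, 5, 4)
w2 = Aw1 = (3·2 + 3·5 + 2·4; 3·2 + 5·5 + 5·4; 2·2 + 5·5 + 4·4) = (29, 51, 45)
Ratio at component: 51 / 5 = 10.20000

λ ≈ 10.20000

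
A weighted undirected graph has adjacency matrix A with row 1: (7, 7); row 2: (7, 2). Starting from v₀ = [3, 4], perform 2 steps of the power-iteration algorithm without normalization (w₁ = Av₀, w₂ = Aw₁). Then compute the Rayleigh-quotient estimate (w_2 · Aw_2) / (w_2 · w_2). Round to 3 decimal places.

λ ≈ 11.927

w1 = Av₀ = (7·3 + 7·4; 7·3 + 2·4) = (49, 29)
w2 = Aw1 = (7·49 + 7·29; 7·49 + 2·29) = (546, 401)
Aw2 = (6629, 4624)
w2·Aw2 = 546·6629 + 401·4624 = 5473658; w2·w2 = 546·546 + 401·401 = 458917
λ ≈ 5473658/458917 = 11.927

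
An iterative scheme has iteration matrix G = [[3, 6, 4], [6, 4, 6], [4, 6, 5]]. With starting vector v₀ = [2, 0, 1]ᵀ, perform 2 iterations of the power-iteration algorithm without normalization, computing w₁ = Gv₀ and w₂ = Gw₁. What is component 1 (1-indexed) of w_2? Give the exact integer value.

w1 = Gv₀ = (10, 18, 13)
w2 = Gw1 = (190, 210, 213)
The requested component of w2 is 190.

190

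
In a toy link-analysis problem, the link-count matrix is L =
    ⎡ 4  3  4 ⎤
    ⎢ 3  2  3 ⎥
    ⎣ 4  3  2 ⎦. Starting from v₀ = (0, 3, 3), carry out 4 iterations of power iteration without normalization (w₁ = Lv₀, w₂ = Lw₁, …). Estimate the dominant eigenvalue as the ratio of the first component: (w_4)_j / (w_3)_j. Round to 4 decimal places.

w1 = Lv₀ = (21, 15, 15)
w2 = Lw1 = (189, 138, 159)
w3 = Lw2 = (1806, 1320, 1488)
w4 = Lw3 = (17136, 12522, 14160)
Ratio at component: 17136 / 1806 = 9.4884

9.4884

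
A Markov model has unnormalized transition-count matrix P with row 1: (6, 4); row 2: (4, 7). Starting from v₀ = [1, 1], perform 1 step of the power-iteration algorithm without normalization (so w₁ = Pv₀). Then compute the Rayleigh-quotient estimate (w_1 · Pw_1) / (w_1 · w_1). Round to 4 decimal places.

w1 = Pv₀ = (10, 11)
Pw1 = (104, 117)
w1·Pw1 = 10·104 + 11·117 = 2327; w1·w1 = 10·10 + 11·11 = 221
λ ≈ 2327/221 = 10.5294

λ ≈ 10.5294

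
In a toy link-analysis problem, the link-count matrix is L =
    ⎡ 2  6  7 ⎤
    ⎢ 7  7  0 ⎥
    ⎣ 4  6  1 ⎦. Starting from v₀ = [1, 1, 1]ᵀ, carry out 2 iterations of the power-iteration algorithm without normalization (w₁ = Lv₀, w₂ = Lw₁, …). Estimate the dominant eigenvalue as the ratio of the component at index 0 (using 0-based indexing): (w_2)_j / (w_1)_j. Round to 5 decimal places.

λ ≈ 12.73333

w1 = Lv₀ = (2·1 + 6·1 + 7·1; 7·1 + 7·1 + 0·1; 4·1 + 6·1 + 1·1) = (15, 14, 11)
w2 = Lw1 = (2·15 + 6·14 + 7·11; 7·15 + 7·14 + 0·11; 4·15 + 6·14 + 1·11) = (191, 203, 155)
Ratio at component: 191 / 15 = 12.73333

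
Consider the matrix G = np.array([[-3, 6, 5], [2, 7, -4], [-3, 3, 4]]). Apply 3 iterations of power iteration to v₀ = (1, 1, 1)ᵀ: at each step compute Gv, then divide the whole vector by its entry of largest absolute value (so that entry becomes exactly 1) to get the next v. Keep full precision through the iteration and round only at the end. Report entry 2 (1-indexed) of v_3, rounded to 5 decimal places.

Gv0 = (8.000000, 5.000000, 4.000000); divide by 8.000000 → v1 = (1.000000, 0.625000, 0.500000)
Gv1 = (3.250000, 4.375000, 0.875000); divide by 4.375000 → v2 = (0.742857, 1.000000, 0.200000)
Gv2 = (4.771429, 7.685714, 1.571429); divide by 7.685714 → v3 = (0.620818, 1.000000, 0.204461)
Requested entry of v3: 269/269 = 1.00000

1.00000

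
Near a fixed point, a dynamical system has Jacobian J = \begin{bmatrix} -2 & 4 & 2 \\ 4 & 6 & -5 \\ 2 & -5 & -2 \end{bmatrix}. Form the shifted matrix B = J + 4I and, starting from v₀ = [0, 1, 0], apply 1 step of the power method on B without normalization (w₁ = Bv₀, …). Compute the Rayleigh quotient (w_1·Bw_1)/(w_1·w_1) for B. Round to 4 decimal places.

μ ≈ 12.9220

B = J + 4I has rows (2, 4, 2); (4, 10, -5); (2, -5, 2)
w1 = Bv₀ = (2·0 + 4·1 + 2·0; 4·0 + 10·1 + (-5)·0; 2·0 + (-5)·1 + 2·0) = (4, 10, -5)
Bw1 = (38, 141, -52)
w1·Bw1 = 1822; w1·w1 = 141; μ ≈ 1822/141 = 12.9220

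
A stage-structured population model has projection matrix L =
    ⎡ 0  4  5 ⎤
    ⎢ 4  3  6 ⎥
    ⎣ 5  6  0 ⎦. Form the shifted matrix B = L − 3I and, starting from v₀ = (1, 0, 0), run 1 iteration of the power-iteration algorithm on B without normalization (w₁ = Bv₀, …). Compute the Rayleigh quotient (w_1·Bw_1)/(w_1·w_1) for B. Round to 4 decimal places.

B = L − 3I has rows (-3, 4, 5); (4, 0, 6); (5, 6, -3)
w1 = Bv₀ = ((-3)·1 + 4·0 + 5·0; 4·1 + 0·0 + 6·0; 5·1 + 6·0 + (-3)·0) = (-3, 4, 5)
Bw1 = (50, 18, -6)
w1·Bw1 = -108; w1·w1 = 50; μ ≈ -108/50 = -2.1600

-2.1600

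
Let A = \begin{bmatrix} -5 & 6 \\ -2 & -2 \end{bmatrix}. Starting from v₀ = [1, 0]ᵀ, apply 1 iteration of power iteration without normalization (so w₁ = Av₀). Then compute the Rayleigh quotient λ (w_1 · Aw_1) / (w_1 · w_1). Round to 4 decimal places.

w1 = Av₀ = ((-5)·1 + 6·0; (-2)·1 + (-2)·0) = (-5, -2)
Aw1 = (13, 14)
w1·Aw1 = (-5)·13 + (-2)·14 = -93; w1·w1 = (-5)·(-5) + (-2)·(-2) = 29
λ ≈ -93/29 = -3.2069

-3.2069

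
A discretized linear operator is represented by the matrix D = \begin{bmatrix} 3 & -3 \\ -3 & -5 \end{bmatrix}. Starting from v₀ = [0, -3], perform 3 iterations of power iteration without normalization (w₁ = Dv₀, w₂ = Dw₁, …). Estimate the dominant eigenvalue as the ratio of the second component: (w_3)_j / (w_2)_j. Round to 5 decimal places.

λ ≈ -5.52941

w1 = Dv₀ = (3·0 + (-3)·(-3); (-3)·0 + (-5)·(-3)) = (9, 15)
w2 = Dw1 = (3·9 + (-3)·15; (-3)·9 + (-5)·15) = (-18, -102)
w3 = Dw2 = (252, 564)
Ratio at component: 564 / -102 = -5.52941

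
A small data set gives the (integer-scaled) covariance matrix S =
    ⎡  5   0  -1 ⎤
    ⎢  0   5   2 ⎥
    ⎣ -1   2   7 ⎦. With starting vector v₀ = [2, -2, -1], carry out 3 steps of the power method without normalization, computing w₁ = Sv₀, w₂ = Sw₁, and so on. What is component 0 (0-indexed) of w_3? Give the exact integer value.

w1 = Sv₀ = (5·2 + 0·(-2) + (-1)·(-1); 0·2 + 5·(-2) + 2·(-1); (-1)·2 + 2·(-2) + 7·(-1)) = (11, -12, -13)
w2 = Sw1 = (5·11 + 0·(-12) + (-1)·(-13); 0·11 + 5·(-12) + 2·(-13); (-1)·11 + 2·(-12) + 7·(-13)) = (68, -86, -126)
w3 = Sw2 = (466, -682, -1122)
The requested component of w3 is 466.

466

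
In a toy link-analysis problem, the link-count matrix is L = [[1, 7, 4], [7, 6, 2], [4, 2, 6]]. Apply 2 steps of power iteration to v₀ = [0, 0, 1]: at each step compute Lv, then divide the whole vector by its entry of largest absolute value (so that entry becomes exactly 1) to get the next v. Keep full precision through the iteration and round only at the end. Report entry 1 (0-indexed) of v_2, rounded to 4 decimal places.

0.9286

Lv0 = (4.00000, 2.00000, 6.00000); divide by 6.00000 → v1 = (0.66667, 0.33333, 1.00000)
Lv1 = (7.00000, 8.66667, 9.33333); divide by 9.33333 → v2 = (0.75000, 0.92857, 1.00000)
Requested entry of v2: 52/56 = 0.9286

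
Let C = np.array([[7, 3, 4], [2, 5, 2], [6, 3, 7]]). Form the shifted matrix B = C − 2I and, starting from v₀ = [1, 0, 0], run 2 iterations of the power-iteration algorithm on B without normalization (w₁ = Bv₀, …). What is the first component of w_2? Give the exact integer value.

55

B = C − 2I has rows (5, 3, 4); (2, 3, 2); (6, 3, 5)
w1 = Bv₀ = (5, 2, 6)
w2 = Bw1 = (55, 28, 66)
Requested component of w2: 55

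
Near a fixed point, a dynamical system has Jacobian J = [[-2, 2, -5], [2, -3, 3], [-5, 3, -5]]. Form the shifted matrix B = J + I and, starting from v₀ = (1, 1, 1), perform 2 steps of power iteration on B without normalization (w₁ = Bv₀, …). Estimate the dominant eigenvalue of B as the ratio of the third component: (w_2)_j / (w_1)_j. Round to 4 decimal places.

-8.8333

B = J + I has rows (-1, 2, -5); (2, -2, 3); (-5, 3, -4)
w1 = Bv₀ = ((-1)·1 + 2·1 + (-5)·1; 2·1 + (-2)·1 + 3·1; (-5)·1 + 3·1 + (-4)·1) = (-4, 3, -6)
w2 = Bw1 = ((-1)·(-4) + 2·3 + (-5)·(-6); 2·(-4) + (-2)·3 + 3·(-6); (-5)·(-4) + 3·3 + (-4)·(-6)) = (40, -32, 53)
Ratio: 53/-6 = -8.8333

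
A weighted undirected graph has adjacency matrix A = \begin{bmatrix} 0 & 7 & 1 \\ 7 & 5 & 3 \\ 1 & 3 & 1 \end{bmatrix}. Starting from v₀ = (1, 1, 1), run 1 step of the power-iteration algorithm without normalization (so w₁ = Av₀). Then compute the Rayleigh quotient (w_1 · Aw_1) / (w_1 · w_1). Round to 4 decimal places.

10.7006

w1 = Av₀ = (8, 15, 5)
Aw1 = (110, 146, 58)
w1·Aw1 = 8·110 + 15·146 + 5·58 = 3360; w1·w1 = 8·8 + 15·15 + 5·5 = 314
λ ≈ 3360/314 = 10.7006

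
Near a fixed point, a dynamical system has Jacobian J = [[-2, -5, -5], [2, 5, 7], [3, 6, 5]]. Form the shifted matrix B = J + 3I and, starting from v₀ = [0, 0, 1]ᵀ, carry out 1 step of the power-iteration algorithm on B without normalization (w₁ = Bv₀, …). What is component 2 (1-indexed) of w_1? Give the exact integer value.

B = J + 3I has rows (1, -5, -5); (2, 8, 7); (3, 6, 8)
w1 = Bv₀ = (1·0 + (-5)·0 + (-5)·1; 2·0 + 8·0 + 7·1; 3·0 + 6·0 + 8·1) = (-5, 7, 8)
Requested component of w1: 7

7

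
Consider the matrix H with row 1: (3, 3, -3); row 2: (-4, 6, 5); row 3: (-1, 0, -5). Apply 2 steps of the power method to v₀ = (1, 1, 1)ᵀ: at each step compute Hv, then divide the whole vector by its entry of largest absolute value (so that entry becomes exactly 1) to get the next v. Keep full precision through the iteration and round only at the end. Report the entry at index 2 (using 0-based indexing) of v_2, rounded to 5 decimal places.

Hv0 = (3.000000, 7.000000, -6.000000); divide by 7.000000 → v1 = (0.428571, 1.000000, -0.857143)
Hv1 = (6.857143, 0.000000, 3.857143); divide by 6.857143 → v2 = (1.000000, 0.000000, 0.562500)
Requested entry of v2: 27/48 = 0.56250

0.56250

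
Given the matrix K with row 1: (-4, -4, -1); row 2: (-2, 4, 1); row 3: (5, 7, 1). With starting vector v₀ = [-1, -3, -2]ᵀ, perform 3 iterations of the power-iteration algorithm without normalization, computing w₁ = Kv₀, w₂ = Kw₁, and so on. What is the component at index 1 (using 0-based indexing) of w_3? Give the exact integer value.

w1 = Kv₀ = ((-4)·(-1) + (-4)·(-3) + (-1)·(-2); (-2)·(-1) + 4·(-3) + 1·(-2); 5·(-1) + 7·(-3) + 1·(-2)) = (18, -12, -28)
w2 = Kw1 = ((-4)·18 + (-4)·(-12) + (-1)·(-28); (-2)·18 + 4·(-12) + 1·(-28); 5·18 + 7·(-12) + 1·(-28)) = (4, -112, -22)
w3 = Kw2 = (454, -478, -786)
The requested component of w3 is -478.

-478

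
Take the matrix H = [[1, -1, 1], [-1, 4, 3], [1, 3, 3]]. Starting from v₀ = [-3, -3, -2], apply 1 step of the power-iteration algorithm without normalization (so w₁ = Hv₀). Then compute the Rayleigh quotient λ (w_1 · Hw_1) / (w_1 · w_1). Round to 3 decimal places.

λ ≈ 6.344

w1 = Hv₀ = (1·(-3) + (-1)·(-3) + 1·(-2); (-1)·(-3) + 4·(-3) + 3·(-2); 1·(-3) + 3·(-3) + 3·(-2)) = (-2, -15, -18)
Hw1 = (-5, -112, -101)
w1·Hw1 = (-2)·(-5) + (-15)·(-112) + (-18)·(-101) = 3508; w1·w1 = (-2)·(-2) + (-15)·(-15) + (-18)·(-18) = 553
λ ≈ 3508/553 = 6.344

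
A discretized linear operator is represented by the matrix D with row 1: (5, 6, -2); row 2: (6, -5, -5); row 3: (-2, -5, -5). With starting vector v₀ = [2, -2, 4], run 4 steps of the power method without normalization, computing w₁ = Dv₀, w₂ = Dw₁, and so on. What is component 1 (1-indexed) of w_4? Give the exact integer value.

-3050

w1 = Dv₀ = (5·2 + 6·(-2) + (-2)·4; 6·2 + (-5)·(-2) + (-5)·4; (-2)·2 + (-5)·(-2) + (-5)·4) = (-10, 2, -14)
w2 = Dw1 = (5·(-10) + 6·2 + (-2)·(-14); 6·(-10) + (-5)·2 + (-5)·(-14); (-2)·(-10) + (-5)·2 + (-5)·(-14)) = (-10, 0, 80)
w3 = Dw2 = (-210, -460, -380)
w4 = Dw3 = (-3050, 2940, 4620)
The requested component of w4 is -3050.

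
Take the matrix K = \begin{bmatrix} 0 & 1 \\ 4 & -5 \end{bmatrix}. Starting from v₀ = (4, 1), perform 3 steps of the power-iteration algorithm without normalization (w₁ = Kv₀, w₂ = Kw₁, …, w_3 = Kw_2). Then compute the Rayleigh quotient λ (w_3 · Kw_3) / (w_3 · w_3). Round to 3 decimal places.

λ ≈ -5.687

w1 = Kv₀ = (1, 11)
w2 = Kw1 = (11, -51)
w3 = Kw2 = (-51, 299)
Kw3 = (299, -1699)
w3·Kw3 = (-51)·299 + 299·(-1699) = -523250; w3·w3 = (-51)·(-51) + 299·299 = 92002
λ ≈ -523250/92002 = -5.687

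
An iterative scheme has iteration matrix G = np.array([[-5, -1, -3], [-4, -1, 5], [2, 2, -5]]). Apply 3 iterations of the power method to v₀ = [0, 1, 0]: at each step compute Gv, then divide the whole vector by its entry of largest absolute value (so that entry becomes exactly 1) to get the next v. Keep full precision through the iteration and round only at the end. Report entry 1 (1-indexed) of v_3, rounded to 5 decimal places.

0.27000

Gv0 = (-1.000000, -1.000000, 2.000000); divide by 2.000000 → v1 = (-0.500000, -0.500000, 1.000000)
Gv1 = (0.000000, 7.500000, -7.000000); divide by 7.500000 → v2 = (0.000000, 1.000000, -0.933333)
Gv2 = (1.800000, -5.666667, 6.666667); divide by 6.666667 → v3 = (0.270000, -0.850000, 1.000000)
Requested entry of v3: 27/100 = 0.27000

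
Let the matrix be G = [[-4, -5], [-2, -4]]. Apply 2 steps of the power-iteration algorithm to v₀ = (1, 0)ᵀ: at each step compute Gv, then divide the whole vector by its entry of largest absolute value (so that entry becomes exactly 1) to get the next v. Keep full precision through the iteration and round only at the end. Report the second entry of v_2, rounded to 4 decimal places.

Gv0 = (-4.00000, -2.00000); divide by -4.00000 → v1 = (1.00000, 0.50000)
Gv1 = (-6.50000, -4.00000); divide by -6.50000 → v2 = (1.00000, 0.61538)
Requested entry of v2: 16/26 = 0.6154

0.6154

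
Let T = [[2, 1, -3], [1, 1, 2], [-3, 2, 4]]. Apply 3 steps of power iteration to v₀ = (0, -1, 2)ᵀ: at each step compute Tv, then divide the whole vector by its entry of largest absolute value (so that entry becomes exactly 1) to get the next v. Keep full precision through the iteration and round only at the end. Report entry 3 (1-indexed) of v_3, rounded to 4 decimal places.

Tv0 = (-7.00000, 3.00000, 6.00000); divide by -7.00000 → v1 = (1.00000, -0.42857, -0.85714)
Tv1 = (4.14286, -1.14286, -7.28571); divide by -7.28571 → v2 = (-0.56863, 0.15686, 1.00000)
Tv2 = (-3.98039, 1.58824, 6.01961); divide by 6.01961 → v3 = (-0.66124, 0.26384, 1.00000)
Requested entry of v3: 307/307 = 1.0000

1.0000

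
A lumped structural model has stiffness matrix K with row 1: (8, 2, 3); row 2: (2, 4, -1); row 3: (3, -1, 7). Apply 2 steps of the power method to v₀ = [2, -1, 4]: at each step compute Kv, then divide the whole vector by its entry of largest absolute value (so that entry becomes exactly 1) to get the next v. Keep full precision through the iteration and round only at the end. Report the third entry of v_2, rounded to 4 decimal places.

1.0000

Kv0 = (26.00000, -4.00000, 35.00000); divide by 35.00000 → v1 = (0.74286, -0.11429, 1.00000)
Kv1 = (8.71429, 0.02857, 9.34286); divide by 9.34286 → v2 = (0.93272, 0.00306, 1.00000)
Requested entry of v2: 327/327 = 1.0000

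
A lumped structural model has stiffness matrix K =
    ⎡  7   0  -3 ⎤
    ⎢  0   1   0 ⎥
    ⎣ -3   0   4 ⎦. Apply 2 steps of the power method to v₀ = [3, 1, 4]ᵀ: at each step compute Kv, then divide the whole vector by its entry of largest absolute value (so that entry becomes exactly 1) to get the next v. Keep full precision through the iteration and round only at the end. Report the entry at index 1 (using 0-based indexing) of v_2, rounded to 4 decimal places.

Kv0 = (9.00000, 1.00000, 7.00000); divide by 9.00000 → v1 = (1.00000, 0.11111, 0.77778)
Kv1 = (4.66667, 0.11111, 0.11111); divide by 4.66667 → v2 = (1.00000, 0.02381, 0.02381)
Requested entry of v2: 1/42 = 0.0238

0.0238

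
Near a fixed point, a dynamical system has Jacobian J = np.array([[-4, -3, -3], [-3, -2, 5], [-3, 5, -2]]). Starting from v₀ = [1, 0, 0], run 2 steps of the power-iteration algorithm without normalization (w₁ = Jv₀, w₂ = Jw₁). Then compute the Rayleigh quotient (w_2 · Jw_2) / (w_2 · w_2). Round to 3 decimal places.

-4.935

w1 = Jv₀ = ((-4)·1 + (-3)·0 + (-3)·0; (-3)·1 + (-2)·0 + 5·0; (-3)·1 + 5·0 + (-2)·0) = (-4, -3, -3)
w2 = Jw1 = ((-4)·(-4) + (-3)·(-3) + (-3)·(-3); (-3)·(-4) + (-2)·(-3) + 5·(-3); (-3)·(-4) + 5·(-3) + (-2)·(-3)) = (34, 3, 3)
Jw2 = (-154, -93, -93)
w2·Jw2 = 34·(-154) + 3·(-93) + 3·(-93) = -5794; w2·w2 = 34·34 + 3·3 + 3·3 = 1174
λ ≈ -5794/1174 = -4.935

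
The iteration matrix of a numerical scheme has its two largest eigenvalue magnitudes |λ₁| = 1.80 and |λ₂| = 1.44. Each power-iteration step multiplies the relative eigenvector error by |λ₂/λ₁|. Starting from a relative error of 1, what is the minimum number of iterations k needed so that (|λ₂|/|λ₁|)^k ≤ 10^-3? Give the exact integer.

31

|λ₂/λ₁| = 1.44/1.80 = 0.80000
Need k ≥ ln(10^-3) / ln(0.80000) = -6.9078 / -0.2231 ≈ 30.957
Smallest integer k satisfying the bound: 31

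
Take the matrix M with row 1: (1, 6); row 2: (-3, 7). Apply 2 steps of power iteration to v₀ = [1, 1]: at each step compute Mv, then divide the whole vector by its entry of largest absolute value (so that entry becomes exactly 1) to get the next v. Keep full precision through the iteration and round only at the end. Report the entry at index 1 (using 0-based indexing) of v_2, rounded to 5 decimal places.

Mv0 = (7.000000, 4.000000); divide by 7.000000 → v1 = (1.000000, 0.571429)
Mv1 = (4.428571, 1.000000); divide by 4.428571 → v2 = (1.000000, 0.225806)
Requested entry of v2: 7/31 = 0.22581

0.22581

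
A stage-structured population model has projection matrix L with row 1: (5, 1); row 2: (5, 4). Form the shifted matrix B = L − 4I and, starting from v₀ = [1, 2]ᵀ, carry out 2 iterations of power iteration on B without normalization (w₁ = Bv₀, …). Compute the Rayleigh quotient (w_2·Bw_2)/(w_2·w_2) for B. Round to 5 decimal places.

2.71280

B = L − 4I has rows (1, 1); (5, 0)
w1 = Bv₀ = (1·1 + 1·2; 5·1 + 0·2) = (3, 5)
w2 = Bw1 = (1·3 + 1·5; 5·3 + 0·5) = (8, 15)
Bw2 = (23, 40)
w2·Bw2 = 784; w2·w2 = 289; μ ≈ 784/289 = 2.71280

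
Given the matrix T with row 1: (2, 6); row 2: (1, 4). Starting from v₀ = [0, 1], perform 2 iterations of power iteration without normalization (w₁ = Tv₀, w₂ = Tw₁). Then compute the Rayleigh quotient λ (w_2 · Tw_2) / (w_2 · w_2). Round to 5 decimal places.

w1 = Tv₀ = (6, 4)
w2 = Tw1 = (36, 22)
Tw2 = (204, 124)
w2·Tw2 = 36·204 + 22·124 = 10072; w2·w2 = 36·36 + 22·22 = 1780
λ ≈ 10072/1780 = 5.65843

λ ≈ 5.65843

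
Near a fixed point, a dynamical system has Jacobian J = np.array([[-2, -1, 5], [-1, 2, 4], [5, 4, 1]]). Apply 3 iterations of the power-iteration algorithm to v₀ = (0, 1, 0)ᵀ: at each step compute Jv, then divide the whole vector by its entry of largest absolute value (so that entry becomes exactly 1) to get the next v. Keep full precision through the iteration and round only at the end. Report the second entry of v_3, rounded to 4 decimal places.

0.2618

Jv0 = (-1.00000, 2.00000, 4.00000); divide by 4.00000 → v1 = (-0.25000, 0.50000, 1.00000)
Jv1 = (5.00000, 5.25000, 1.75000); divide by 5.25000 → v2 = (0.95238, 1.00000, 0.33333)
Jv2 = (-1.23810, 2.38095, 9.09524); divide by 9.09524 → v3 = (-0.13613, 0.26178, 1.00000)
Requested entry of v3: 50/191 = 0.2618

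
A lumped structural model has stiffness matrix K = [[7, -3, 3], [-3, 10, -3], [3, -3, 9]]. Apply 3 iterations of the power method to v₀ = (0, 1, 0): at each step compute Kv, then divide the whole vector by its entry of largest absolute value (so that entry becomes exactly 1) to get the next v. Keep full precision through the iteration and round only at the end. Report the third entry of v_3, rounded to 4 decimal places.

-0.7240

Kv0 = (-3.00000, 10.00000, -3.00000); divide by 10.00000 → v1 = (-0.30000, 1.00000, -0.30000)
Kv1 = (-6.00000, 11.80000, -6.60000); divide by 11.80000 → v2 = (-0.50847, 1.00000, -0.55932)
Kv2 = (-8.23729, 13.20339, -9.55932); divide by 13.20339 → v3 = (-0.62388, 1.00000, -0.72401)
Requested entry of v3: -1128/1558 = -0.7240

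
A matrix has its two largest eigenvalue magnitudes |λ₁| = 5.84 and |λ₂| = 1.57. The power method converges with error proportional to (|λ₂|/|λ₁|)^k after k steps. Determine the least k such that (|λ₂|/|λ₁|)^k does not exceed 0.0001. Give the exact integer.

|λ₂/λ₁| = 1.57/5.84 = 0.26884
Need k ≥ ln(0.0001) / ln(0.26884) = -9.2103 / -1.3137 ≈ 7.011
Smallest integer k satisfying the bound: 8

8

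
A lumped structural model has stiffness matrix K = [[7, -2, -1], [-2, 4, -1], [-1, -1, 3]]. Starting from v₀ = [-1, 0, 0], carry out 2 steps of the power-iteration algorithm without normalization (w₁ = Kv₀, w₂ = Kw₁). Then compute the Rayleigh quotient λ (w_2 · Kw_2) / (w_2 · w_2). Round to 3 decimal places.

w1 = Kv₀ = (-7, 2, 1)
w2 = Kw1 = (-54, 21, 8)
Kw2 = (-428, 184, 57)
w2·Kw2 = (-54)·(-428) + 21·184 + 8·57 = 27432; w2·w2 = (-54)·(-54) + 21·21 + 8·8 = 3421
λ ≈ 27432/3421 = 8.019

8.019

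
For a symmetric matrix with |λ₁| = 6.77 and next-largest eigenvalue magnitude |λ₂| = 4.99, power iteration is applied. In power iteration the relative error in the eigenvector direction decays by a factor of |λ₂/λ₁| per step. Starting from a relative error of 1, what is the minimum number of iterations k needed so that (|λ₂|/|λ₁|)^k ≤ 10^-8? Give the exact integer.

|λ₂/λ₁| = 4.99/6.77 = 0.73708
Need k ≥ ln(10^-8) / ln(0.73708) = -18.4207 / -0.3051 ≈ 60.383
Smallest integer k satisfying the bound: 61

61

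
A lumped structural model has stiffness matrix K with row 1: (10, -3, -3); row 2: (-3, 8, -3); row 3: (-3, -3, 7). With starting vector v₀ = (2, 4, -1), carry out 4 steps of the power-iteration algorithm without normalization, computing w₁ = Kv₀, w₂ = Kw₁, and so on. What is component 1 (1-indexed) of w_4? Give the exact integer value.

11624

w1 = Kv₀ = (10·2 + (-3)·4 + (-3)·(-1); (-3)·2 + 8·4 + (-3)·(-1); (-3)·2 + (-3)·4 + 7·(-1)) = (11, 29, -25)
w2 = Kw1 = (10·11 + (-3)·29 + (-3)·(-25); (-3)·11 + 8·29 + (-3)·(-25); (-3)·11 + (-3)·29 + 7·(-25)) = (98, 274, -295)
w3 = Kw2 = (1043, 2783, -3181)
w4 = Kw3 = (11624, 28678, -33745)
The requested component of w4 is 11624.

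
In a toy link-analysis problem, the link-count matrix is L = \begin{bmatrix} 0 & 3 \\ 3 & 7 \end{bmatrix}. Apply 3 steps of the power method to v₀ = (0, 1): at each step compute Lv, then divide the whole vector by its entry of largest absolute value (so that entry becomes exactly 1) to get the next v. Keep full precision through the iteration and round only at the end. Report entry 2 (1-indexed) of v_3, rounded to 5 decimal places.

Lv0 = (3.000000, 7.000000); divide by 7.000000 → v1 = (0.428571, 1.000000)
Lv1 = (3.000000, 8.285714); divide by 8.285714 → v2 = (0.362069, 1.000000)
Lv2 = (3.000000, 8.086207); divide by 8.086207 → v3 = (0.371002, 1.000000)
Requested entry of v3: 469/469 = 1.00000

1.00000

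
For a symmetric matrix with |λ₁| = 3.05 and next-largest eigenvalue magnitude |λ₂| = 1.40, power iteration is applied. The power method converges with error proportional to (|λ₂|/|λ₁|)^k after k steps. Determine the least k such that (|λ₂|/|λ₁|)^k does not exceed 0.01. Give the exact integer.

|λ₂/λ₁| = 1.40/3.05 = 0.45902
Need k ≥ ln(0.01) / ln(0.45902) = -4.6052 / -0.7787 ≈ 5.914
Smallest integer k satisfying the bound: 6

6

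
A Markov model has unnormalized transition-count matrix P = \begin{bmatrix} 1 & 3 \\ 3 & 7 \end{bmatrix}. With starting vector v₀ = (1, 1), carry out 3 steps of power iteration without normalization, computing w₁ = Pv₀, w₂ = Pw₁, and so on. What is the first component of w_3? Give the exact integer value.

280

w1 = Pv₀ = (4, 10)
w2 = Pw1 = (34, 82)
w3 = Pw2 = (280, 676)
The requested component of w3 is 280.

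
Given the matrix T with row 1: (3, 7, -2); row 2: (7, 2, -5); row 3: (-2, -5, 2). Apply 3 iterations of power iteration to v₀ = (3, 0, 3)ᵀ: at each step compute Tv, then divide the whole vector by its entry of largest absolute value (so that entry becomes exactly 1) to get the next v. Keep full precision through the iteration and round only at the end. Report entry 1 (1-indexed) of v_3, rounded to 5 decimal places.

Tv0 = (3.000000, 6.000000, 0.000000); divide by 6.000000 → v1 = (0.500000, 1.000000, 0.000000)
Tv1 = (8.500000, 5.500000, -6.000000); divide by 8.500000 → v2 = (1.000000, 0.647059, -0.705882)
Tv2 = (8.941176, 11.823529, -6.647059); divide by 11.823529 → v3 = (0.756219, 1.000000, -0.562189)
Requested entry of v3: 456/603 = 0.75622

0.75622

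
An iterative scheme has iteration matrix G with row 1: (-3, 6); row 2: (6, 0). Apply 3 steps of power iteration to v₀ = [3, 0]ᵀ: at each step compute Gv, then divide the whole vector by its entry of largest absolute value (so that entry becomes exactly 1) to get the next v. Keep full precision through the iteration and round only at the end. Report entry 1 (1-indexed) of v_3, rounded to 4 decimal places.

-0.9000

Gv0 = (-9.00000, 18.00000); divide by 18.00000 → v1 = (-0.50000, 1.00000)
Gv1 = (7.50000, -3.00000); divide by 7.50000 → v2 = (1.00000, -0.40000)
Gv2 = (-5.40000, 6.00000); divide by 6.00000 → v3 = (-0.90000, 1.00000)
Requested entry of v3: -729/810 = -0.9000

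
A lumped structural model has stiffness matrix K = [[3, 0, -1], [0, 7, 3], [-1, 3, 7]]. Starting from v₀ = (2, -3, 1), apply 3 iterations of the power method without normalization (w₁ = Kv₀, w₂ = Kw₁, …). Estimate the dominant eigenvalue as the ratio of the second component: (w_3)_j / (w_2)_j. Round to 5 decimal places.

8.89130

w1 = Kv₀ = (5, -18, -4)
w2 = Kw1 = (19, -138, -87)
w3 = Kw2 = (144, -1227, -1042)
Ratio at component: -1227 / -138 = 8.89130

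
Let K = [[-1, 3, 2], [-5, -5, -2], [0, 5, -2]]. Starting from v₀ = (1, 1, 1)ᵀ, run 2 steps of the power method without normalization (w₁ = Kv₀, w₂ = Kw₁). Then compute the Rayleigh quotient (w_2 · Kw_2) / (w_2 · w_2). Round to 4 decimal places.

w1 = Kv₀ = ((-1)·1 + 3·1 + 2·1; (-5)·1 + (-5)·1 + (-2)·1; 0·1 + 5·1 + (-2)·1) = (4, -12, 3)
w2 = Kw1 = ((-1)·4 + 3·(-12) + 2·3; (-5)·4 + (-5)·(-12) + (-2)·3; 0·4 + 5·(-12) + (-2)·3) = (-34, 34, -66)
Kw2 = (4, 132, 302)
w2·Kw2 = (-34)·4 + 34·132 + (-66)·302 = -15580; w2·w2 = (-34)·(-34) + 34·34 + (-66)·(-66) = 6668
λ ≈ -15580/6668 = -2.3365

-2.3365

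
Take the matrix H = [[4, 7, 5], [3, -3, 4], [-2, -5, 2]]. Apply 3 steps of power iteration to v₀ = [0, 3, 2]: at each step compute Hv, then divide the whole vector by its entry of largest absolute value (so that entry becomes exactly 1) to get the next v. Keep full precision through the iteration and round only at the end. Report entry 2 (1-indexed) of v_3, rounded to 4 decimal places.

0.5277

Hv0 = (31.00000, -1.00000, -11.00000); divide by 31.00000 → v1 = (1.00000, -0.03226, -0.35484)
Hv1 = (2.00000, 1.67742, -2.54839); divide by -2.54839 → v2 = (-0.78481, -0.65823, 1.00000)
Hv2 = (-2.74684, 3.62025, 6.86076); divide by 6.86076 → v3 = (-0.40037, 0.52768, 1.00000)
Requested entry of v3: -286/-542 = 0.5277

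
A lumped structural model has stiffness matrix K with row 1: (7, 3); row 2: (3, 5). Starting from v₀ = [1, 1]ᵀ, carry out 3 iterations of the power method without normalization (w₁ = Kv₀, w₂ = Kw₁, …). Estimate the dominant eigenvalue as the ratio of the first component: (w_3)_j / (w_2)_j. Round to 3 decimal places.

λ ≈ 9.234

w1 = Kv₀ = (7·1 + 3·1; 3·1 + 5·1) = (10, 8)
w2 = Kw1 = (7·10 + 3·8; 3·10 + 5·8) = (94, 70)
w3 = Kw2 = (868, 632)
Ratio at component: 868 / 94 = 9.234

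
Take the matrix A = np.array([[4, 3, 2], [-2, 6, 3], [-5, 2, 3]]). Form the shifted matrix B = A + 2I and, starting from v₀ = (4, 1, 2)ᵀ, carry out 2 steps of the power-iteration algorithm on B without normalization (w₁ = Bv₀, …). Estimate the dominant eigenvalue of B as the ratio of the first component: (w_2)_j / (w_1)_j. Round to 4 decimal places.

6.0645

B = A + 2I has rows (6, 3, 2); (-2, 8, 3); (-5, 2, 5)
w1 = Bv₀ = (31, 6, -8)
w2 = Bw1 = (188, -38, -183)
Ratio: 188/31 = 6.0645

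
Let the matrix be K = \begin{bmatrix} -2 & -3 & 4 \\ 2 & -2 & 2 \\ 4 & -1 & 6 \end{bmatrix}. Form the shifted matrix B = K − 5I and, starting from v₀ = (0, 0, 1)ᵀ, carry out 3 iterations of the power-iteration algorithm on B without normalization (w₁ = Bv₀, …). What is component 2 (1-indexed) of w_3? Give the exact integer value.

B = K − 5I has rows (-7, -3, 4); (2, -7, 2); (4, -1, 1)
w1 = Bv₀ = ((-7)·0 + (-3)·0 + 4·1; 2·0 + (-7)·0 + 2·1; 4·0 + (-1)·0 + 1·1) = (4, 2, 1)
w2 = Bw1 = ((-7)·4 + (-3)·2 + 4·1; 2·4 + (-7)·2 + 2·1; 4·4 + (-1)·2 + 1·1) = (-30, -4, 15)
w3 = Bw2 = (282, -2, -101)
Requested component of w3: -2

-2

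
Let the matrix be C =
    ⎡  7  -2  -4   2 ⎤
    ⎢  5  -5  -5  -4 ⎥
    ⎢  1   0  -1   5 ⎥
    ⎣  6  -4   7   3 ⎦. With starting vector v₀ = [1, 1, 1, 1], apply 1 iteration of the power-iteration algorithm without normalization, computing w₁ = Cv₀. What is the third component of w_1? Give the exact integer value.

5

w1 = Cv₀ = (7·1 + (-2)·1 + (-4)·1 + 2·1; 5·1 + (-5)·1 + (-5)·1 + (-4)·1; 1·1 + 0·1 + (-1)·1 + 5·1; 6·1 + (-4)·1 + 7·1 + 3·1) = (3, -9, 5, 12)
The requested component of w1 is 5.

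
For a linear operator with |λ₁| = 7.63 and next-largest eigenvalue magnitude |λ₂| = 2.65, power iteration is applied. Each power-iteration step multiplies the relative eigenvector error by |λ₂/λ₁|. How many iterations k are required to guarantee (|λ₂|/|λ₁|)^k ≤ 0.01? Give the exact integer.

5

|λ₂/λ₁| = 2.65/7.63 = 0.34731
Need k ≥ ln(0.01) / ln(0.34731) = -4.6052 / -1.0575 ≈ 4.355
Smallest integer k satisfying the bound: 5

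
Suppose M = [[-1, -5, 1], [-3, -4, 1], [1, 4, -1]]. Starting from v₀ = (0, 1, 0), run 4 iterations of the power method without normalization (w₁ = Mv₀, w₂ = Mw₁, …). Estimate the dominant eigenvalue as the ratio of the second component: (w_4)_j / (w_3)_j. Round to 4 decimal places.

-7.4960

w1 = Mv₀ = ((-1)·0 + (-5)·1 + 1·0; (-3)·0 + (-4)·1 + 1·0; 1·0 + 4·1 + (-1)·0) = (-5, -4, 4)
w2 = Mw1 = ((-1)·(-5) + (-5)·(-4) + 1·4; (-3)·(-5) + (-4)·(-4) + 1·4; 1·(-5) + 4·(-4) + (-1)·4) = (29, 35, -25)
w3 = Mw2 = (-229, -252, 194)
w4 = Mw3 = (1683, 1889, -1431)
Ratio at component: 1889 / -252 = -7.4960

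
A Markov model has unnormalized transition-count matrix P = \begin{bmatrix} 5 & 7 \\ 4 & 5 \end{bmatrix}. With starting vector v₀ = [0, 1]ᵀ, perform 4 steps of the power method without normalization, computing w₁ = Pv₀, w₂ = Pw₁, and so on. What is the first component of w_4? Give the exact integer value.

7420

w1 = Pv₀ = (5·0 + 7·1; 4·0 + 5·1) = (7, 5)
w2 = Pw1 = (5·7 + 7·5; 4·7 + 5·5) = (70, 53)
w3 = Pw2 = (721, 545)
w4 = Pw3 = (7420, 5609)
The requested component of w4 is 7420.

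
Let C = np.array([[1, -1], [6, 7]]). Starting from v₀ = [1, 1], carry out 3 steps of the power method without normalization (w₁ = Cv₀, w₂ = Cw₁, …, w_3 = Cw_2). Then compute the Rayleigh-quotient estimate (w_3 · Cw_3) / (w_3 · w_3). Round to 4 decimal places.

w1 = Cv₀ = (1·1 + (-1)·1; 6·1 + 7·1) = (0, 13)
w2 = Cw1 = (1·0 + (-1)·13; 6·0 + 7·13) = (-13, 91)
w3 = Cw2 = (-104, 559)
Cw3 = (-663, 3289)
w3·Cw3 = (-104)·(-663) + 559·3289 = 1907503; w3·w3 = (-104)·(-104) + 559·559 = 323297
λ ≈ 1907503/323297 = 5.9002

5.9002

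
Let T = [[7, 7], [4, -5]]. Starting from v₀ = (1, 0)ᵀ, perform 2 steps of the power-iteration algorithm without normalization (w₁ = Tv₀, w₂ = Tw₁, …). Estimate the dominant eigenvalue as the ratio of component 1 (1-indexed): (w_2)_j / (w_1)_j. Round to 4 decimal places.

λ ≈ 11.0000

w1 = Tv₀ = (7·1 + 7·0; 4·1 + (-5)·0) = (7, 4)
w2 = Tw1 = (7·7 + 7·4; 4·7 + (-5)·4) = (77, 8)
Ratio at component: 77 / 7 = 11.0000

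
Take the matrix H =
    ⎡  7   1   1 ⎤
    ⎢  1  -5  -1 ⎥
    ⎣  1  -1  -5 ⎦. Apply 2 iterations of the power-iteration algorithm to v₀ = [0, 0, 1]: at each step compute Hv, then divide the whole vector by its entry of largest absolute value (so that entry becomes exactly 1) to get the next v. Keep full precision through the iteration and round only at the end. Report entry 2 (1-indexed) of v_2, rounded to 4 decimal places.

Hv0 = (1.00000, -1.00000, -5.00000); divide by -5.00000 → v1 = (-0.20000, 0.20000, 1.00000)
Hv1 = (-0.20000, -2.20000, -5.40000); divide by -5.40000 → v2 = (0.03704, 0.40741, 1.00000)
Requested entry of v2: 11/27 = 0.4074

0.4074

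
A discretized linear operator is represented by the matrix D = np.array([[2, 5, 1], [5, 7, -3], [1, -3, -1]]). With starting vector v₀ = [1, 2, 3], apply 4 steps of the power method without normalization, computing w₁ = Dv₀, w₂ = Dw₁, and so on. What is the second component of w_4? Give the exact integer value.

17142

w1 = Dv₀ = (2·1 + 5·2 + 1·3; 5·1 + 7·2 + (-3)·3; 1·1 + (-3)·2 + (-1)·3) = (15, 10, -8)
w2 = Dw1 = (2·15 + 5·10 + 1·(-8); 5·15 + 7·10 + (-3)·(-8); 1·15 + (-3)·10 + (-1)·(-8)) = (72, 169, -7)
w3 = Dw2 = (982, 1564, -428)
w4 = Dw3 = (9356, 17142, -3282)
The requested component of w4 is 17142.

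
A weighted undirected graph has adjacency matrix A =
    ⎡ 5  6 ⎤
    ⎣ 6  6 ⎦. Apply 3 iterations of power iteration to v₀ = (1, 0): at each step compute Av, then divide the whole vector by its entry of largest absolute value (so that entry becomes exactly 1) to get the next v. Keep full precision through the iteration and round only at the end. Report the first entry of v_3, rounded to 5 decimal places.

Av0 = (5.000000, 6.000000); divide by 6.000000 → v1 = (0.833333, 1.000000)
Av1 = (10.166667, 11.000000); divide by 11.000000 → v2 = (0.924242, 1.000000)
Av2 = (10.621212, 11.545455); divide by 11.545455 → v3 = (0.919948, 1.000000)
Requested entry of v3: 701/762 = 0.91995

0.91995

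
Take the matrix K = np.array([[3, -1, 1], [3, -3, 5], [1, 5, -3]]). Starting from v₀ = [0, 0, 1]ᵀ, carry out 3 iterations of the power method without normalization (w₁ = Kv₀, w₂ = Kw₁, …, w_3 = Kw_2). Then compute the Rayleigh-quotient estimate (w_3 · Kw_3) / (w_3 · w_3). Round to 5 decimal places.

w1 = Kv₀ = (3·0 + (-1)·0 + 1·1; 3·0 + (-3)·0 + 5·1; 1·0 + 5·0 + (-3)·1) = (1, 5, -3)
w2 = Kw1 = (3·1 + (-1)·5 + 1·(-3); 3·1 + (-3)·5 + 5·(-3); 1·1 + 5·5 + (-3)·(-3)) = (-5, -27, 35)
w3 = Kw2 = (47, 241, -245)
Kw3 = (-345, -1807, 1987)
w3·Kw3 = 47·(-345) + 241·(-1807) + (-245)·1987 = -938517; w3·w3 = 47·47 + 241·241 + (-245)·(-245) = 120315
λ ≈ -938517/120315 = -7.80050

-7.80050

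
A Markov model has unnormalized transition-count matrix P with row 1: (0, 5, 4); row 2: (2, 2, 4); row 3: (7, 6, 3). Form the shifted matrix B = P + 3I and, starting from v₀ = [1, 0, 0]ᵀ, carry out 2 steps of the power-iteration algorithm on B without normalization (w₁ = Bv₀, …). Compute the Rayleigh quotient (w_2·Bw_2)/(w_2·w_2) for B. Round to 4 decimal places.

B = P + 3I has rows (3, 5, 4); (2, 5, 4); (7, 6, 6)
w1 = Bv₀ = (3·1 + 5·0 + 4·0; 2·1 + 5·0 + 4·0; 7·1 + 6·0 + 6·0) = (3, 2, 7)
w2 = Bw1 = (3·3 + 5·2 + 4·7; 2·3 + 5·2 + 4·7; 7·3 + 6·2 + 6·7) = (47, 44, 75)
Bw2 = (661, 614, 1043)
w2·Bw2 = 136308; w2·w2 = 9770; μ ≈ 136308/9770 = 13.9517

13.9517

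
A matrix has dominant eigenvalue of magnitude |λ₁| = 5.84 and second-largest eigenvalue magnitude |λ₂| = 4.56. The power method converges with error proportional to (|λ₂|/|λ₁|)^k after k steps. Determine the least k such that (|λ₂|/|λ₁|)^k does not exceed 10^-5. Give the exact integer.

|λ₂/λ₁| = 4.56/5.84 = 0.78082
Need k ≥ ln(10^-5) / ln(0.78082) = -11.5129 / -0.2474 ≈ 46.534
Smallest integer k satisfying the bound: 47

47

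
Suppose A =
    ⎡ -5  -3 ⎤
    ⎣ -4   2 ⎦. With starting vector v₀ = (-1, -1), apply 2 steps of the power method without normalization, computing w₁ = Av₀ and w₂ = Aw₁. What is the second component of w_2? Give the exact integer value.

w1 = Av₀ = (8, 2)
w2 = Aw1 = (-46, -28)
The requested component of w2 is -28.

-28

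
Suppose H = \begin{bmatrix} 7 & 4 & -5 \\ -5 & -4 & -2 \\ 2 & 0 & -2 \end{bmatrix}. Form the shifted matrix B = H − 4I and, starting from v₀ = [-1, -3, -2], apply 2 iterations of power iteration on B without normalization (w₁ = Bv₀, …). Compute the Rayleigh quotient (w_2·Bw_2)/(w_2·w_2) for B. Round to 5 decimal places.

μ ≈ -7.28937

B = H − 4I has rows (3, 4, -5); (-5, -8, -2); (2, 0, -6)
w1 = Bv₀ = (-5, 33, 10)
w2 = Bw1 = (67, -259, -70)
Bw2 = (-485, 1877, 554)
w2·Bw2 = -557418; w2·w2 = 76470; μ ≈ -557418/76470 = -7.28937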